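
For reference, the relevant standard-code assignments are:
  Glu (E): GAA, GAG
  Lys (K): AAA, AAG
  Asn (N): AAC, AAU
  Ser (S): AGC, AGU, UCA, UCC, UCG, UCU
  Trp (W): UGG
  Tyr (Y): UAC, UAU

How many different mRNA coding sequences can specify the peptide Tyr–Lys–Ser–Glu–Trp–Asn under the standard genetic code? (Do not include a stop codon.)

96

Tyr: 2 codons.
Lys: 2 codons.
Ser: 6 codons.
Glu: 2 codons.
Trp: 1 codon.
Asn: 2 codons.
2 × 2 × 6 × 2 × 1 × 2 = 96.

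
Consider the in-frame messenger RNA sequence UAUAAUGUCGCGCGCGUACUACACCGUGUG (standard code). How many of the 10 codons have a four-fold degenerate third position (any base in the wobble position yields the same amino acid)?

7

Codon 1 UAU (Tyr): third position 2-fold.
Codon 2 AAU (Asn): third position 2-fold.
Codon 3 GUC (Val): third position 4-fold.
Codon 4 GCG (Ala): third position 4-fold.
Codon 5 CGC (Arg): third position 4-fold.
Codon 6 GUA (Val): third position 4-fold.
Codon 7 CUA (Leu): third position 4-fold.
Codon 8 CAC (His): third position 2-fold.
Codon 9 CGU (Arg): third position 4-fold.
Codon 10 GUG (Val): third position 4-fold.
Four-fold degenerate third positions: 7.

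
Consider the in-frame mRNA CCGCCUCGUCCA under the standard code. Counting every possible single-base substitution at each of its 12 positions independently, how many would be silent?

Codon 1 (CCG, Pro): 3 synonymous substitutions.
Codon 2 (CCU, Pro): 3 synonymous substitutions.
Codon 3 (CGU, Arg): 3 synonymous substitutions.
Codon 4 (CCA, Pro): 3 synonymous substitutions.
Total: 3 + 3 + 3 + 3 = 12.

12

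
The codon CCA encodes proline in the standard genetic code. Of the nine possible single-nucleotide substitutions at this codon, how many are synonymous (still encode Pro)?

3

Position 1: none → 0 synonymous.
Position 2: none → 0 synonymous.
Position 3: CCT, CCC, CCG → 3 synonymous.
Total: 0 + 0 + 3 = 3.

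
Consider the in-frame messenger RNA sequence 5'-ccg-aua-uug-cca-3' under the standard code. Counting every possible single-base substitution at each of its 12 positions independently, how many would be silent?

Codon 1 (CCG, Pro): 3 synonymous substitutions.
Codon 2 (AUA, Ile): 2 synonymous substitutions.
Codon 3 (UUG, Leu): 2 synonymous substitutions.
Codon 4 (CCA, Pro): 3 synonymous substitutions.
Total: 3 + 2 + 2 + 3 = 10.

10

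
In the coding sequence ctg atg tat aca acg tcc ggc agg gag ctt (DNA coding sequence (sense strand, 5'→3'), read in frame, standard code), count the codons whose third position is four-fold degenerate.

Codon 1 CTG (Leu): third position 4-fold.
Codon 2 ATG (Met): third position 1-fold.
Codon 3 TAT (Tyr): third position 2-fold.
Codon 4 ACA (Thr): third position 4-fold.
Codon 5 ACG (Thr): third position 4-fold.
Codon 6 TCC (Ser): third position 4-fold.
Codon 7 GGC (Gly): third position 4-fold.
Codon 8 AGG (Arg): third position 2-fold.
Codon 9 GAG (Glu): third position 2-fold.
Codon 10 CTT (Leu): third position 4-fold.
Four-fold degenerate third positions: 6.

6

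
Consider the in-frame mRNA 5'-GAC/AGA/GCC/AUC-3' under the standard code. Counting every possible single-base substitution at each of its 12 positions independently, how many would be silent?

8

Codon 1 (GAC, Asp): 1 synonymous substitution.
Codon 2 (AGA, Arg): 2 synonymous substitutions.
Codon 3 (GCC, Ala): 3 synonymous substitutions.
Codon 4 (AUC, Ile): 2 synonymous substitutions.
Total: 1 + 2 + 3 + 2 = 8.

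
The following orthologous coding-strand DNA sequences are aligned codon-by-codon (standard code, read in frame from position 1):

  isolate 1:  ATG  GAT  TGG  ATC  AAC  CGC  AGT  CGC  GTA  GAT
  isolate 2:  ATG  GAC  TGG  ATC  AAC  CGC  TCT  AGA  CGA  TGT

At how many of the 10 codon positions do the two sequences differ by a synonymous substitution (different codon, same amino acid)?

Codon 1: ATG Met / ATG Met — identical.
Codon 2: GAT Asp / GAC Asp — synonymous.
Codon 3: TGG Trp / TGG Trp — identical.
Codon 4: ATC Ile / ATC Ile — identical.
Codon 5: AAC Asn / AAC Asn — identical.
Codon 6: CGC Arg / CGC Arg — identical.
Codon 7: AGT Ser / TCT Ser — synonymous.
Codon 8: CGC Arg / AGA Arg — synonymous.
Codon 9: GTA Val / CGA Arg — nonsynonymous.
Codon 10: GAT Asp / TGT Cys — nonsynonymous.
Synonymous differences: 3.

3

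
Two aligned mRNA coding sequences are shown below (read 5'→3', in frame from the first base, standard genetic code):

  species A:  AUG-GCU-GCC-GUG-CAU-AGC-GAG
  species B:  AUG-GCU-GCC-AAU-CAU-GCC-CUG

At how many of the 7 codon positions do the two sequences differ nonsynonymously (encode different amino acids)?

Codon 1: AUG Met / AUG Met — identical.
Codon 2: GCU Ala / GCU Ala — identical.
Codon 3: GCC Ala / GCC Ala — identical.
Codon 4: GUG Val / AAU Asn — nonsynonymous.
Codon 5: CAU His / CAU His — identical.
Codon 6: AGC Ser / GCC Ala — nonsynonymous.
Codon 7: GAG Glu / CUG Leu — nonsynonymous.
Nonsynonymous differences: 3.

3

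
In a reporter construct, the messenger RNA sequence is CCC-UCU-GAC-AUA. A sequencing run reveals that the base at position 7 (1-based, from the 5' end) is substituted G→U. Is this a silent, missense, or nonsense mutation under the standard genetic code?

Position 7 falls in codon 3: GAC → Asp.
After the substitution the codon is UAC → Tyr.
Asp ≠ Tyr, so this is a missense mutation.

missense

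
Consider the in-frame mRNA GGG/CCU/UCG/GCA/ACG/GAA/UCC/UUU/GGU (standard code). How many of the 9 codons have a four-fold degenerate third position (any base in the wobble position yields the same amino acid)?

7

Codon 1 GGG (Gly): third position 4-fold.
Codon 2 CCU (Pro): third position 4-fold.
Codon 3 UCG (Ser): third position 4-fold.
Codon 4 GCA (Ala): third position 4-fold.
Codon 5 ACG (Thr): third position 4-fold.
Codon 6 GAA (Glu): third position 2-fold.
Codon 7 UCC (Ser): third position 4-fold.
Codon 8 UUU (Phe): third position 2-fold.
Codon 9 GGU (Gly): third position 4-fold.
Four-fold degenerate third positions: 7.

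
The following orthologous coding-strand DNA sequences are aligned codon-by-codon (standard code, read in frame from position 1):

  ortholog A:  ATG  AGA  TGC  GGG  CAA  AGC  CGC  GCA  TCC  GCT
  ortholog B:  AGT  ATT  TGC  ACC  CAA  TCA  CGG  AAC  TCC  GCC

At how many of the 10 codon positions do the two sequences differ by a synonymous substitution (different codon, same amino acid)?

Codon 1: ATG Met / AGT Ser — nonsynonymous.
Codon 2: AGA Arg / ATT Ile — nonsynonymous.
Codon 3: TGC Cys / TGC Cys — identical.
Codon 4: GGG Gly / ACC Thr — nonsynonymous.
Codon 5: CAA Gln / CAA Gln — identical.
Codon 6: AGC Ser / TCA Ser — synonymous.
Codon 7: CGC Arg / CGG Arg — synonymous.
Codon 8: GCA Ala / AAC Asn — nonsynonymous.
Codon 9: TCC Ser / TCC Ser — identical.
Codon 10: GCT Ala / GCC Ala — synonymous.
Synonymous differences: 3.

3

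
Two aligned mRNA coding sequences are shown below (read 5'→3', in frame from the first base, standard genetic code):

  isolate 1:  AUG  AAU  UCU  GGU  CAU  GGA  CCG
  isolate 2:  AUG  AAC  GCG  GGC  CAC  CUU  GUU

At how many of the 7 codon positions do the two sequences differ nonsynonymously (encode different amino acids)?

Codon 1: AUG Met / AUG Met — identical.
Codon 2: AAU Asn / AAC Asn — synonymous.
Codon 3: UCU Ser / GCG Ala — nonsynonymous.
Codon 4: GGU Gly / GGC Gly — synonymous.
Codon 5: CAU His / CAC His — synonymous.
Codon 6: GGA Gly / CUU Leu — nonsynonymous.
Codon 7: CCG Pro / GUU Val — nonsynonymous.
Nonsynonymous differences: 3.

3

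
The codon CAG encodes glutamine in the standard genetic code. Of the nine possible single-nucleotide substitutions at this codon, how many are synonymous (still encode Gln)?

Position 1: none → 0 synonymous.
Position 2: none → 0 synonymous.
Position 3: CAA → 1 synonymous.
Total: 0 + 0 + 1 = 1.

1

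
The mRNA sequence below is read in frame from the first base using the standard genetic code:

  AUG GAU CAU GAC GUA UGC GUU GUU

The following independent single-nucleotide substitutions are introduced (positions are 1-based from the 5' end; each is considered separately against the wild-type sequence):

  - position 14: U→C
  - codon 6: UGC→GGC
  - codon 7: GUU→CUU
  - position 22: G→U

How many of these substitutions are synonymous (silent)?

Codon 5: GUA (Val) → GCA (Ala) — missense.
Codon 6: UGC (Cys) → GGC (Gly) — missense.
Codon 7: GUU (Val) → CUU (Leu) — missense.
Codon 8: GUU (Val) → UUU (Phe) — missense.
Synonymous: 0 of 4.

0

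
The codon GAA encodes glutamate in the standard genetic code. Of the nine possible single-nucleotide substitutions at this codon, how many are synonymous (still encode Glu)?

Position 1: none → 0 synonymous.
Position 2: none → 0 synonymous.
Position 3: GAG → 1 synonymous.
Total: 0 + 0 + 1 = 1.

1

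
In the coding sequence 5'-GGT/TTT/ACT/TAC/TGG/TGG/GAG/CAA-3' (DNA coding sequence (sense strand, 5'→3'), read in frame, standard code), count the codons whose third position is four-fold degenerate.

Codon 1 GGT (Gly): third position 4-fold.
Codon 2 TTT (Phe): third position 2-fold.
Codon 3 ACT (Thr): third position 4-fold.
Codon 4 TAC (Tyr): third position 2-fold.
Codon 5 TGG (Trp): third position 1-fold.
Codon 6 TGG (Trp): third position 1-fold.
Codon 7 GAG (Glu): third position 2-fold.
Codon 8 CAA (Gln): third position 2-fold.
Four-fold degenerate third positions: 2.

2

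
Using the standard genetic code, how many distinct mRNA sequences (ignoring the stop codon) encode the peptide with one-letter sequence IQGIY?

144

Ile: 3 codons.
Gln: 2 codons.
Gly: 4 codons.
Ile: 3 codons.
Tyr: 2 codons.
3 × 2 × 4 × 3 × 2 = 144.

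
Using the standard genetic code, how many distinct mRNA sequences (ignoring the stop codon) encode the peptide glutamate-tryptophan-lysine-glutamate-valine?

32

Glu: 2 codons.
Trp: 1 codon.
Lys: 2 codons.
Glu: 2 codons.
Val: 4 codons.
2 × 1 × 2 × 2 × 4 = 32.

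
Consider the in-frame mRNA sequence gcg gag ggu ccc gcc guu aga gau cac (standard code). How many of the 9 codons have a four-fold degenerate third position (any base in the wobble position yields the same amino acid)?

5

Codon 1 GCG (Ala): third position 4-fold.
Codon 2 GAG (Glu): third position 2-fold.
Codon 3 GGU (Gly): third position 4-fold.
Codon 4 CCC (Pro): third position 4-fold.
Codon 5 GCC (Ala): third position 4-fold.
Codon 6 GUU (Val): third position 4-fold.
Codon 7 AGA (Arg): third position 2-fold.
Codon 8 GAU (Asp): third position 2-fold.
Codon 9 CAC (His): third position 2-fold.
Four-fold degenerate third positions: 5.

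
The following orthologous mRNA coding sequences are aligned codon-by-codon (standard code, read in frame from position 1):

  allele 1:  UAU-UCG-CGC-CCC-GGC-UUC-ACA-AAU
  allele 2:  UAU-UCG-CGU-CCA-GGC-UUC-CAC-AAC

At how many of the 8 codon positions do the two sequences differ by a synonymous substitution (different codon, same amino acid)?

Codon 1: UAU Tyr / UAU Tyr — identical.
Codon 2: UCG Ser / UCG Ser — identical.
Codon 3: CGC Arg / CGU Arg — synonymous.
Codon 4: CCC Pro / CCA Pro — synonymous.
Codon 5: GGC Gly / GGC Gly — identical.
Codon 6: UUC Phe / UUC Phe — identical.
Codon 7: ACA Thr / CAC His — nonsynonymous.
Codon 8: AAU Asn / AAC Asn — synonymous.
Synonymous differences: 3.

3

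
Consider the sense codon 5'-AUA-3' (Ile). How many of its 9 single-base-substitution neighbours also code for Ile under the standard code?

Position 1: none → 0 synonymous.
Position 2: none → 0 synonymous.
Position 3: AUU, AUC → 2 synonymous.
Total: 0 + 0 + 2 = 2.

2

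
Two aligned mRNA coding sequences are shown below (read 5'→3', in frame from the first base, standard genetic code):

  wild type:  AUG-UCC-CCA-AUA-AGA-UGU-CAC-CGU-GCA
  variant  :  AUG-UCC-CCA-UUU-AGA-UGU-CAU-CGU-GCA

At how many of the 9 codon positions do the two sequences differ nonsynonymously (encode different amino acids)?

Codon 1: AUG Met / AUG Met — identical.
Codon 2: UCC Ser / UCC Ser — identical.
Codon 3: CCA Pro / CCA Pro — identical.
Codon 4: AUA Ile / UUU Phe — nonsynonymous.
Codon 5: AGA Arg / AGA Arg — identical.
Codon 6: UGU Cys / UGU Cys — identical.
Codon 7: CAC His / CAU His — synonymous.
Codon 8: CGU Arg / CGU Arg — identical.
Codon 9: GCA Ala / GCA Ala — identical.
Nonsynonymous differences: 1.

1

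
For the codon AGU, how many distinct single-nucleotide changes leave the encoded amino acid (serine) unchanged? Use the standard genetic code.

1

Position 1: none → 0 synonymous.
Position 2: none → 0 synonymous.
Position 3: AGC → 1 synonymous.
Total: 0 + 0 + 1 = 1.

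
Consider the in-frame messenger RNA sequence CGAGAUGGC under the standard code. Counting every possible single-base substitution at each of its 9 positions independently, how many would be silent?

Codon 1 (CGA, Arg): 4 synonymous substitutions.
Codon 2 (GAU, Asp): 1 synonymous substitution.
Codon 3 (GGC, Gly): 3 synonymous substitutions.
Total: 4 + 1 + 3 = 8.

8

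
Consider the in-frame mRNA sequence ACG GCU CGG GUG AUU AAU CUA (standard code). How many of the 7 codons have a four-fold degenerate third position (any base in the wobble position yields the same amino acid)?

5

Codon 1 ACG (Thr): third position 4-fold.
Codon 2 GCU (Ala): third position 4-fold.
Codon 3 CGG (Arg): third position 4-fold.
Codon 4 GUG (Val): third position 4-fold.
Codon 5 AUU (Ile): third position 3-fold.
Codon 6 AAU (Asn): third position 2-fold.
Codon 7 CUA (Leu): third position 4-fold.
Four-fold degenerate third positions: 5.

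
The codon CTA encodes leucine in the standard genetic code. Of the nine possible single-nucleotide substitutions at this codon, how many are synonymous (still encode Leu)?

4

Position 1: TTA → 1 synonymous.
Position 2: none → 0 synonymous.
Position 3: CTT, CTC, CTG → 3 synonymous.
Total: 1 + 0 + 3 = 4.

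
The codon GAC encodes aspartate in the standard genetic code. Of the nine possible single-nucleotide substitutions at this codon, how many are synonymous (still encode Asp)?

Position 1: none → 0 synonymous.
Position 2: none → 0 synonymous.
Position 3: GAU → 1 synonymous.
Total: 0 + 0 + 1 = 1.

1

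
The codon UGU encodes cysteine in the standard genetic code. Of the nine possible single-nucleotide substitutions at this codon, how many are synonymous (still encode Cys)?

1

Position 1: none → 0 synonymous.
Position 2: none → 0 synonymous.
Position 3: UGC → 1 synonymous.
Total: 0 + 0 + 1 = 1.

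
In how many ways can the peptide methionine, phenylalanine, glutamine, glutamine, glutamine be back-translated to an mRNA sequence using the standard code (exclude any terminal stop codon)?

16

Met: 1 codon.
Phe: 2 codons.
Gln: 2 codons.
Gln: 2 codons.
Gln: 2 codons.
1 × 2 × 2 × 2 × 2 = 16.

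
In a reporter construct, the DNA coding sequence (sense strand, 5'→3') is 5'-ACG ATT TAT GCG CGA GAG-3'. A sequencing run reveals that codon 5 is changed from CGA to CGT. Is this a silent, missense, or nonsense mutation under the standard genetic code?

Position 15 falls in codon 5: CGA → Arg.
After the substitution the codon is CGT → Arg.
Both encode Arg, so the change is synonymous.

silent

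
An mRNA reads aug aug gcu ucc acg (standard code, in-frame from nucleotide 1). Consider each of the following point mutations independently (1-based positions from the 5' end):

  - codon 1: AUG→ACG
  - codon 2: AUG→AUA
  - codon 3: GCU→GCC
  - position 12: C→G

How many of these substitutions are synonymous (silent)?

2

Codon 1: AUG (Met) → ACG (Thr) — missense.
Codon 2: AUG (Met) → AUA (Ile) — missense.
Codon 3: GCU (Ala) → GCC (Ala) — synonymous.
Codon 4: UCC (Ser) → UCG (Ser) — synonymous.
Synonymous: 2 of 4.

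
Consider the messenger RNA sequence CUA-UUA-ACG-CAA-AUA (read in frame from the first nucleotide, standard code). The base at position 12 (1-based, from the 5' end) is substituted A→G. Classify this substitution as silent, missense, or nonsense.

silent

Position 12 falls in codon 4: CAA → Gln.
After the substitution the codon is CAG → Gln.
Both encode Gln, so the change is synonymous.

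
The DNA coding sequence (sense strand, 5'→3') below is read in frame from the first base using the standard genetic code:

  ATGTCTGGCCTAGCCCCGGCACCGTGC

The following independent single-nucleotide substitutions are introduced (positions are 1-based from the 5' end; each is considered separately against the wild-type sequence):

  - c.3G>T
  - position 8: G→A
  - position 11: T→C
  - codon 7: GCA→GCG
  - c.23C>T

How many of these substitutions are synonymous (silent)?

1

Codon 1: ATG (Met) → ATT (Ile) — missense.
Codon 3: GGC (Gly) → GAC (Asp) — missense.
Codon 4: CTA (Leu) → CCA (Pro) — missense.
Codon 7: GCA (Ala) → GCG (Ala) — synonymous.
Codon 8: CCG (Pro) → CTG (Leu) — missense.
Synonymous: 1 of 5.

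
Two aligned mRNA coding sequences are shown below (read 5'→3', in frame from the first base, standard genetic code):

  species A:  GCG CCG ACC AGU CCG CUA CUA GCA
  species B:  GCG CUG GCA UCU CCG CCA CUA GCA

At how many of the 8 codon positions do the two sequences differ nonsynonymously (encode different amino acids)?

Codon 1: GCG Ala / GCG Ala — identical.
Codon 2: CCG Pro / CUG Leu — nonsynonymous.
Codon 3: ACC Thr / GCA Ala — nonsynonymous.
Codon 4: AGU Ser / UCU Ser — synonymous.
Codon 5: CCG Pro / CCG Pro — identical.
Codon 6: CUA Leu / CCA Pro — nonsynonymous.
Codon 7: CUA Leu / CUA Leu — identical.
Codon 8: GCA Ala / GCA Ala — identical.
Nonsynonymous differences: 3.

3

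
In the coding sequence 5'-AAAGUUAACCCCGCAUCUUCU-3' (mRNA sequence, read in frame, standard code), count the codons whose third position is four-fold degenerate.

Codon 1 AAA (Lys): third position 2-fold.
Codon 2 GUU (Val): third position 4-fold.
Codon 3 AAC (Asn): third position 2-fold.
Codon 4 CCC (Pro): third position 4-fold.
Codon 5 GCA (Ala): third position 4-fold.
Codon 6 UCU (Ser): third position 4-fold.
Codon 7 UCU (Ser): third position 4-fold.
Four-fold degenerate third positions: 5.

5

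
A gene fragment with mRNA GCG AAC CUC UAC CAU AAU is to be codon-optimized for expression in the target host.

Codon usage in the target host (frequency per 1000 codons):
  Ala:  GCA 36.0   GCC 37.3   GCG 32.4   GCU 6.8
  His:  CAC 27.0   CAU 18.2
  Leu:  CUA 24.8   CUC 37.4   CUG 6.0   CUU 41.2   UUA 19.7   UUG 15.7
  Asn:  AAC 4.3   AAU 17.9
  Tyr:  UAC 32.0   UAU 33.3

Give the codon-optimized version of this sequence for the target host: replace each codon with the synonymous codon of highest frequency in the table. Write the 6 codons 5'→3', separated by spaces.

Codon 1 (Ala): best is GCC at 37.3.
Codon 2 (Asn): best is AAU at 17.9.
Codon 3 (Leu): best is CUU at 41.2.
Codon 4 (Tyr): best is UAU at 33.3.
Codon 5 (His): best is CAC at 27.0.
Codon 6 (Asn): best is AAU at 17.9.

GCC AAU CUU UAU CAC AAU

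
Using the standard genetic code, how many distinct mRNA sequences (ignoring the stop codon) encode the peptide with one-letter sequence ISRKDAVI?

20736

Ile: 3 codons.
Ser: 6 codons.
Arg: 6 codons.
Lys: 2 codons.
Asp: 2 codons.
Ala: 4 codons.
Val: 4 codons.
Ile: 3 codons.
3 × 6 × 6 × 2 × 2 × 4 × 4 × 3 = 20736.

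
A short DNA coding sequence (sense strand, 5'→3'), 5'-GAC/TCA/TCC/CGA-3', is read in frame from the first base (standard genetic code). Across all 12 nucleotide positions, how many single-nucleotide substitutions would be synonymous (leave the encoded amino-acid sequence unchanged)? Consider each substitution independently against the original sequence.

11

Codon 1 (GAC, Asp): 1 synonymous substitution.
Codon 2 (TCA, Ser): 3 synonymous substitutions.
Codon 3 (TCC, Ser): 3 synonymous substitutions.
Codon 4 (CGA, Arg): 4 synonymous substitutions.
Total: 1 + 3 + 3 + 4 = 11.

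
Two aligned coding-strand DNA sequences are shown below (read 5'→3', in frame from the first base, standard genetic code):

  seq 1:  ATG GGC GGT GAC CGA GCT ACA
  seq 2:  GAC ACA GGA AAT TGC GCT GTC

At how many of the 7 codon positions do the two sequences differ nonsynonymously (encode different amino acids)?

Codon 1: ATG Met / GAC Asp — nonsynonymous.
Codon 2: GGC Gly / ACA Thr — nonsynonymous.
Codon 3: GGT Gly / GGA Gly — synonymous.
Codon 4: GAC Asp / AAT Asn — nonsynonymous.
Codon 5: CGA Arg / TGC Cys — nonsynonymous.
Codon 6: GCT Ala / GCT Ala — identical.
Codon 7: ACA Thr / GTC Val — nonsynonymous.
Nonsynonymous differences: 5.

5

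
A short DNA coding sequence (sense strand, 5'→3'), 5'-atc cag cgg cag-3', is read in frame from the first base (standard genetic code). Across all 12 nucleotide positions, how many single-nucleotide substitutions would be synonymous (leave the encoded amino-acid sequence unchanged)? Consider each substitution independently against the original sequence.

8

Codon 1 (ATC, Ile): 2 synonymous substitutions.
Codon 2 (CAG, Gln): 1 synonymous substitution.
Codon 3 (CGG, Arg): 4 synonymous substitutions.
Codon 4 (CAG, Gln): 1 synonymous substitution.
Total: 2 + 1 + 4 + 1 = 8.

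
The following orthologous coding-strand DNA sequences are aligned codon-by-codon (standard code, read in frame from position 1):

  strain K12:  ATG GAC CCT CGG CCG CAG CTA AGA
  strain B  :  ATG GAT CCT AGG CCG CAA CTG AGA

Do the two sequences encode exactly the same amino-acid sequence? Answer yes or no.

yes

Codon 1: ATG Met / ATG Met — identical.
Codon 2: GAC Asp / GAT Asp — synonymous.
Codon 3: CCT Pro / CCT Pro — identical.
Codon 4: CGG Arg / AGG Arg — synonymous.
Codon 5: CCG Pro / CCG Pro — identical.
Codon 6: CAG Gln / CAA Gln — synonymous.
Codon 7: CTA Leu / CTG Leu — synonymous.
Codon 8: AGA Arg / AGA Arg — identical.
Nonsynonymous differences: 0 → same protein.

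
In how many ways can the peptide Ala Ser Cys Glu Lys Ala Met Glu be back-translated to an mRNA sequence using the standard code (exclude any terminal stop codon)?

1536

Ala: 4 codons.
Ser: 6 codons.
Cys: 2 codons.
Glu: 2 codons.
Lys: 2 codons.
Ala: 4 codons.
Met: 1 codon.
Glu: 2 codons.
4 × 6 × 2 × 2 × 2 × 4 × 1 × 2 = 1536.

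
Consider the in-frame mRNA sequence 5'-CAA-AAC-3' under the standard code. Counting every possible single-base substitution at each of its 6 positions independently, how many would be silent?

2

Codon 1 (CAA, Gln): 1 synonymous substitution.
Codon 2 (AAC, Asn): 1 synonymous substitution.
Total: 1 + 1 = 2.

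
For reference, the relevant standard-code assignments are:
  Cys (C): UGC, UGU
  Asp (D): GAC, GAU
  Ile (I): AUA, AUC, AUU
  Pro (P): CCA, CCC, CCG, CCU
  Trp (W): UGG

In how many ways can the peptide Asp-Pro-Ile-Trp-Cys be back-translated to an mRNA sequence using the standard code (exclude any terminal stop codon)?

Asp: 2 codons.
Pro: 4 codons.
Ile: 3 codons.
Trp: 1 codon.
Cys: 2 codons.
2 × 4 × 3 × 1 × 2 = 48.

48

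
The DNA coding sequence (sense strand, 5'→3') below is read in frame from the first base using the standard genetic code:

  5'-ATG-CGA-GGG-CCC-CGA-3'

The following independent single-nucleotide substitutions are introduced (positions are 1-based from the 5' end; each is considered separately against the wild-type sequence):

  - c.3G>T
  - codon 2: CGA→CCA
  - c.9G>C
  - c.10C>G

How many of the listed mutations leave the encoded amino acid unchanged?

1

Codon 1: ATG (Met) → ATT (Ile) — missense.
Codon 2: CGA (Arg) → CCA (Pro) — missense.
Codon 3: GGG (Gly) → GGC (Gly) — synonymous.
Codon 4: CCC (Pro) → GCC (Ala) — missense.
Synonymous: 1 of 4.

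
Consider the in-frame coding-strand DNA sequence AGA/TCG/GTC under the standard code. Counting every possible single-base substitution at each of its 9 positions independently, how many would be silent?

Codon 1 (AGA, Arg): 2 synonymous substitutions.
Codon 2 (TCG, Ser): 3 synonymous substitutions.
Codon 3 (GTC, Val): 3 synonymous substitutions.
Total: 2 + 3 + 3 = 8.

8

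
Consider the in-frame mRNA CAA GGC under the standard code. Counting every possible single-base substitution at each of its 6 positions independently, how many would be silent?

4

Codon 1 (CAA, Gln): 1 synonymous substitution.
Codon 2 (GGC, Gly): 3 synonymous substitutions.
Total: 1 + 3 = 4.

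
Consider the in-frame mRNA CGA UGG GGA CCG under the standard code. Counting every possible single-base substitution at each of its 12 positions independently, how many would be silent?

Codon 1 (CGA, Arg): 4 synonymous substitutions.
Codon 2 (UGG, Trp): 0 synonymous substitutions.
Codon 3 (GGA, Gly): 3 synonymous substitutions.
Codon 4 (CCG, Pro): 3 synonymous substitutions.
Total: 4 + 0 + 3 + 3 = 10.

10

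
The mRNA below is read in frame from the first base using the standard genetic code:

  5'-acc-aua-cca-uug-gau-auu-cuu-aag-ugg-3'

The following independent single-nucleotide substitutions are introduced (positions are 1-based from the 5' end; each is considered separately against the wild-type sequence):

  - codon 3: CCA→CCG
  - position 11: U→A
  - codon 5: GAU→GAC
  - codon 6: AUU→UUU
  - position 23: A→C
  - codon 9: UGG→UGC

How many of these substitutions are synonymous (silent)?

2

Codon 3: CCA (Pro) → CCG (Pro) — synonymous.
Codon 4: UUG (Leu) → UAG (Stop) — nonsense.
Codon 5: GAU (Asp) → GAC (Asp) — synonymous.
Codon 6: AUU (Ile) → UUU (Phe) — missense.
Codon 8: AAG (Lys) → ACG (Thr) — missense.
Codon 9: UGG (Trp) → UGC (Cys) — missense.
Synonymous: 2 of 6.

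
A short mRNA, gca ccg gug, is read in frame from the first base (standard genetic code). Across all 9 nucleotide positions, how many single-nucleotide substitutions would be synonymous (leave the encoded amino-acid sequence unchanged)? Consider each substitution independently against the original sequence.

Codon 1 (GCA, Ala): 3 synonymous substitutions.
Codon 2 (CCG, Pro): 3 synonymous substitutions.
Codon 3 (GUG, Val): 3 synonymous substitutions.
Total: 3 + 3 + 3 = 9.

9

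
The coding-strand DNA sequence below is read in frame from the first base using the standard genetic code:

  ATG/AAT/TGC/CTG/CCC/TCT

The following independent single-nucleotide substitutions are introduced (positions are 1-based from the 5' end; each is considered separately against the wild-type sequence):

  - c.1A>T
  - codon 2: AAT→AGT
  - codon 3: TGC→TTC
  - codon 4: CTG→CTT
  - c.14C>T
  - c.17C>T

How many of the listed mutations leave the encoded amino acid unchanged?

Codon 1: ATG (Met) → TTG (Leu) — missense.
Codon 2: AAT (Asn) → AGT (Ser) — missense.
Codon 3: TGC (Cys) → TTC (Phe) — missense.
Codon 4: CTG (Leu) → CTT (Leu) — synonymous.
Codon 5: CCC (Pro) → CTC (Leu) — missense.
Codon 6: TCT (Ser) → TTT (Phe) — missense.
Synonymous: 1 of 6.

1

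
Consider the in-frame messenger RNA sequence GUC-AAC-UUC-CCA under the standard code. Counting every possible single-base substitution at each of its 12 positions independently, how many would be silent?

8

Codon 1 (GUC, Val): 3 synonymous substitutions.
Codon 2 (AAC, Asn): 1 synonymous substitution.
Codon 3 (UUC, Phe): 1 synonymous substitution.
Codon 4 (CCA, Pro): 3 synonymous substitutions.
Total: 3 + 1 + 1 + 3 = 8.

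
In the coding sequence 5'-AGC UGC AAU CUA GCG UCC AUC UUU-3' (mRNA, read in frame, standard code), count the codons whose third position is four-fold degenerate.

3

Codon 1 AGC (Ser): third position 2-fold.
Codon 2 UGC (Cys): third position 2-fold.
Codon 3 AAU (Asn): third position 2-fold.
Codon 4 CUA (Leu): third position 4-fold.
Codon 5 GCG (Ala): third position 4-fold.
Codon 6 UCC (Ser): third position 4-fold.
Codon 7 AUC (Ile): third position 3-fold.
Codon 8 UUU (Phe): third position 2-fold.
Four-fold degenerate third positions: 3.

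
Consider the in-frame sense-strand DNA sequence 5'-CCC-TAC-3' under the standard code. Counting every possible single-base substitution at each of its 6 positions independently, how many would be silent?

Codon 1 (CCC, Pro): 3 synonymous substitutions.
Codon 2 (TAC, Tyr): 1 synonymous substitution.
Total: 3 + 1 = 4.

4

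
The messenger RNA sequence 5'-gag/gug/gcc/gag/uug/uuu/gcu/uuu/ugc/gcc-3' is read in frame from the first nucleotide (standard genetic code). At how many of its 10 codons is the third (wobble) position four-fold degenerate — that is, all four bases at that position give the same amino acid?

Codon 1 GAG (Glu): third position 2-fold.
Codon 2 GUG (Val): third position 4-fold.
Codon 3 GCC (Ala): third position 4-fold.
Codon 4 GAG (Glu): third position 2-fold.
Codon 5 UUG (Leu): third position 2-fold.
Codon 6 UUU (Phe): third position 2-fold.
Codon 7 GCU (Ala): third position 4-fold.
Codon 8 UUU (Phe): third position 2-fold.
Codon 9 UGC (Cys): third position 2-fold.
Codon 10 GCC (Ala): third position 4-fold.
Four-fold degenerate third positions: 4.

4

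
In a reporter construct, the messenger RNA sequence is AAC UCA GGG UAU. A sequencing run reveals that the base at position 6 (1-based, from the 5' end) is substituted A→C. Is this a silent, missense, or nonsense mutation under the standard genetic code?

silent

Position 6 falls in codon 2: UCA → Ser.
After the substitution the codon is UCC → Ser.
Both encode Ser, so the change is synonymous.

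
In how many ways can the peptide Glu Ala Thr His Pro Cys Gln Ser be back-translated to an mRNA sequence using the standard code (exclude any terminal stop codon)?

Glu: 2 codons.
Ala: 4 codons.
Thr: 4 codons.
His: 2 codons.
Pro: 4 codons.
Cys: 2 codons.
Gln: 2 codons.
Ser: 6 codons.
2 × 4 × 4 × 2 × 4 × 2 × 2 × 6 = 6144.

6144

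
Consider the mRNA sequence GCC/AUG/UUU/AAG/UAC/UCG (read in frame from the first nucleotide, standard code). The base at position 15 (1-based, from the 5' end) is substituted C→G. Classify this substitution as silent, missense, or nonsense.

nonsense

Position 15 falls in codon 5: UAC → Tyr.
After the substitution the codon is UAG → Stop.
The new codon is a stop codon, so this is a nonsense mutation.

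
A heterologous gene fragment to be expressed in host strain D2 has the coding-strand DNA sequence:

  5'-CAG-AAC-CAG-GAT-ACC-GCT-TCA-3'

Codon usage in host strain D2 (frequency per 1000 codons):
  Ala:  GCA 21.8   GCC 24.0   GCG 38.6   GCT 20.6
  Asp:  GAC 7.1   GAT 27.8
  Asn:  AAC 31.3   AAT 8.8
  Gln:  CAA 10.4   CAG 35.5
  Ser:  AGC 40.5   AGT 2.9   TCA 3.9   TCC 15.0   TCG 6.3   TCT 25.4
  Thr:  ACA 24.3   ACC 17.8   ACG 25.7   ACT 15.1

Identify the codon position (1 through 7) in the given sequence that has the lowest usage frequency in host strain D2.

7

Codon 1 CAG (Gln): 35.5 per 1000.
Codon 2 AAC (Asn): 31.3 per 1000.
Codon 3 CAG (Gln): 35.5 per 1000.
Codon 4 GAT (Asp): 27.8 per 1000.
Codon 5 ACC (Thr): 17.8 per 1000.
Codon 6 GCT (Ala): 20.6 per 1000.
Codon 7 TCA (Ser): 3.9 per 1000.
Lowest frequency is 3.9 at codon 7.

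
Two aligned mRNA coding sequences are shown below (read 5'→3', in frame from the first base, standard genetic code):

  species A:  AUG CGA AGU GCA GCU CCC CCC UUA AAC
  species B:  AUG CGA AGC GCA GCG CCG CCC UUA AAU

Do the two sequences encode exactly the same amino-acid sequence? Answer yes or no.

yes

Codon 1: AUG Met / AUG Met — identical.
Codon 2: CGA Arg / CGA Arg — identical.
Codon 3: AGU Ser / AGC Ser — synonymous.
Codon 4: GCA Ala / GCA Ala — identical.
Codon 5: GCU Ala / GCG Ala — synonymous.
Codon 6: CCC Pro / CCG Pro — synonymous.
Codon 7: CCC Pro / CCC Pro — identical.
Codon 8: UUA Leu / UUA Leu — identical.
Codon 9: AAC Asn / AAU Asn — synonymous.
Nonsynonymous differences: 0 → same protein.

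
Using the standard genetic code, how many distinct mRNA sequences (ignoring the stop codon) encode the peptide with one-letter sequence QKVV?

Gln: 2 codons.
Lys: 2 codons.
Val: 4 codons.
Val: 4 codons.
2 × 2 × 4 × 4 = 64.

64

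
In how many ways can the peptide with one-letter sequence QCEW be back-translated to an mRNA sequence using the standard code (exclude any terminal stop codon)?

Gln: 2 codons.
Cys: 2 codons.
Glu: 2 codons.
Trp: 1 codon.
2 × 2 × 2 × 1 = 8.

8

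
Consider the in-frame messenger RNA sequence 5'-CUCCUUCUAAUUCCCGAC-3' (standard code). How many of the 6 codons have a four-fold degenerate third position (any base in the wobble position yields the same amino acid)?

Codon 1 CUC (Leu): third position 4-fold.
Codon 2 CUU (Leu): third position 4-fold.
Codon 3 CUA (Leu): third position 4-fold.
Codon 4 AUU (Ile): third position 3-fold.
Codon 5 CCC (Pro): third position 4-fold.
Codon 6 GAC (Asp): third position 2-fold.
Four-fold degenerate third positions: 4.

4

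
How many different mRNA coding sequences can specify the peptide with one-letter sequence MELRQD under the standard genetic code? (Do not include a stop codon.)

Met: 1 codon.
Glu: 2 codons.
Leu: 6 codons.
Arg: 6 codons.
Gln: 2 codons.
Asp: 2 codons.
1 × 2 × 6 × 6 × 2 × 2 = 288.

288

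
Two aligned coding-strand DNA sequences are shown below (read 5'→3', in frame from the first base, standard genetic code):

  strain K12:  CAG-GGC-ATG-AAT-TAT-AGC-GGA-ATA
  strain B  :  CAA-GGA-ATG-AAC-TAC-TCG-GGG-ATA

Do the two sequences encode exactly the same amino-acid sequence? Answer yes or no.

yes

Codon 1: CAG Gln / CAA Gln — synonymous.
Codon 2: GGC Gly / GGA Gly — synonymous.
Codon 3: ATG Met / ATG Met — identical.
Codon 4: AAT Asn / AAC Asn — synonymous.
Codon 5: TAT Tyr / TAC Tyr — synonymous.
Codon 6: AGC Ser / TCG Ser — synonymous.
Codon 7: GGA Gly / GGG Gly — synonymous.
Codon 8: ATA Ile / ATA Ile — identical.
Nonsynonymous differences: 0 → same protein.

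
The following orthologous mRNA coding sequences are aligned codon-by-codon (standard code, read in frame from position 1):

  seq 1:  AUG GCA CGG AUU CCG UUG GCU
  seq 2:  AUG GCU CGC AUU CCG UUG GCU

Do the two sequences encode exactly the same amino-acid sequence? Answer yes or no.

Codon 1: AUG Met / AUG Met — identical.
Codon 2: GCA Ala / GCU Ala — synonymous.
Codon 3: CGG Arg / CGC Arg — synonymous.
Codon 4: AUU Ile / AUU Ile — identical.
Codon 5: CCG Pro / CCG Pro — identical.
Codon 6: UUG Leu / UUG Leu — identical.
Codon 7: GCU Ala / GCU Ala — identical.
Nonsynonymous differences: 0 → same protein.

yes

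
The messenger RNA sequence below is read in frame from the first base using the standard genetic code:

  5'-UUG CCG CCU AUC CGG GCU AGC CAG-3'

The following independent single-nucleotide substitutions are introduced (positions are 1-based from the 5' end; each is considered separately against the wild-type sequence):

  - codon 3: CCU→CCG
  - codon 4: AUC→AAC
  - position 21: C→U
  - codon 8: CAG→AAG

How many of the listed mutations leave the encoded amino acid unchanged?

2

Codon 3: CCU (Pro) → CCG (Pro) — synonymous.
Codon 4: AUC (Ile) → AAC (Asn) — missense.
Codon 7: AGC (Ser) → AGU (Ser) — synonymous.
Codon 8: CAG (Gln) → AAG (Lys) — missense.
Synonymous: 2 of 4.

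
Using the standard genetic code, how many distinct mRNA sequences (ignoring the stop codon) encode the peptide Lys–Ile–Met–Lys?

12

Lys: 2 codons.
Ile: 3 codons.
Met: 1 codon.
Lys: 2 codons.
2 × 3 × 1 × 2 = 12.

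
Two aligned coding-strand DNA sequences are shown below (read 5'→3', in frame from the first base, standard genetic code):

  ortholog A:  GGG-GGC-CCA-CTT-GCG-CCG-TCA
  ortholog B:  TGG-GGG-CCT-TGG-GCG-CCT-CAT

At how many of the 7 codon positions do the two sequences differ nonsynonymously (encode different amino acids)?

3

Codon 1: GGG Gly / TGG Trp — nonsynonymous.
Codon 2: GGC Gly / GGG Gly — synonymous.
Codon 3: CCA Pro / CCT Pro — synonymous.
Codon 4: CTT Leu / TGG Trp — nonsynonymous.
Codon 5: GCG Ala / GCG Ala — identical.
Codon 6: CCG Pro / CCT Pro — synonymous.
Codon 7: TCA Ser / CAT His — nonsynonymous.
Nonsynonymous differences: 3.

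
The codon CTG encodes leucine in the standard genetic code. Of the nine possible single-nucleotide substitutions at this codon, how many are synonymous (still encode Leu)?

4

Position 1: TTG → 1 synonymous.
Position 2: none → 0 synonymous.
Position 3: CTT, CTC, CTA → 3 synonymous.
Total: 1 + 0 + 3 = 4.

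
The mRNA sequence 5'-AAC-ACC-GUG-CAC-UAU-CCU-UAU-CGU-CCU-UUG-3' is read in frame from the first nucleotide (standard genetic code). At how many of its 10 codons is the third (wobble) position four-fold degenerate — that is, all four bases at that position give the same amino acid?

Codon 1 AAC (Asn): third position 2-fold.
Codon 2 ACC (Thr): third position 4-fold.
Codon 3 GUG (Val): third position 4-fold.
Codon 4 CAC (His): third position 2-fold.
Codon 5 UAU (Tyr): third position 2-fold.
Codon 6 CCU (Pro): third position 4-fold.
Codon 7 UAU (Tyr): third position 2-fold.
Codon 8 CGU (Arg): third position 4-fold.
Codon 9 CCU (Pro): third position 4-fold.
Codon 10 UUG (Leu): third position 2-fold.
Four-fold degenerate third positions: 5.

5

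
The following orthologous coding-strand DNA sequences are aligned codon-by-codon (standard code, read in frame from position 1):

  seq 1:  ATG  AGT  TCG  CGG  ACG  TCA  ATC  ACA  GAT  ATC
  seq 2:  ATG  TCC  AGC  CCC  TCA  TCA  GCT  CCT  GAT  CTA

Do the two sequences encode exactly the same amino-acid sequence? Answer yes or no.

Codon 1: ATG Met / ATG Met — identical.
Codon 2: AGT Ser / TCC Ser — synonymous.
Codon 3: TCG Ser / AGC Ser — synonymous.
Codon 4: CGG Arg / CCC Pro — nonsynonymous.
Codon 5: ACG Thr / TCA Ser — nonsynonymous.
Codon 6: TCA Ser / TCA Ser — identical.
Codon 7: ATC Ile / GCT Ala — nonsynonymous.
Codon 8: ACA Thr / CCT Pro — nonsynonymous.
Codon 9: GAT Asp / GAT Asp — identical.
Codon 10: ATC Ile / CTA Leu — nonsynonymous.
Nonsynonymous differences: 5 → different protein.

no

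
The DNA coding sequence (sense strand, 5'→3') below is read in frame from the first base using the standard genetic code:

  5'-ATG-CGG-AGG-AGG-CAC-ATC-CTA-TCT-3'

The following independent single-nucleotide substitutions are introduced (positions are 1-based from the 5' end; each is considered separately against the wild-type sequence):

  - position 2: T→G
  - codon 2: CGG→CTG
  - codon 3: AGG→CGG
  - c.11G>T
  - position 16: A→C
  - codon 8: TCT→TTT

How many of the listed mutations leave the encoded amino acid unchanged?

Codon 1: ATG (Met) → AGG (Arg) — missense.
Codon 2: CGG (Arg) → CTG (Leu) — missense.
Codon 3: AGG (Arg) → CGG (Arg) — synonymous.
Codon 4: AGG (Arg) → ATG (Met) — missense.
Codon 6: ATC (Ile) → CTC (Leu) — missense.
Codon 8: TCT (Ser) → TTT (Phe) — missense.
Synonymous: 1 of 6.

1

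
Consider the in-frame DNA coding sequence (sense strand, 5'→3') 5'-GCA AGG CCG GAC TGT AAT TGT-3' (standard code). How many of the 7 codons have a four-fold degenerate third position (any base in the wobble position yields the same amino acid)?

2

Codon 1 GCA (Ala): third position 4-fold.
Codon 2 AGG (Arg): third position 2-fold.
Codon 3 CCG (Pro): third position 4-fold.
Codon 4 GAC (Asp): third position 2-fold.
Codon 5 TGT (Cys): third position 2-fold.
Codon 6 AAT (Asn): third position 2-fold.
Codon 7 TGT (Cys): third position 2-fold.
Four-fold degenerate third positions: 2.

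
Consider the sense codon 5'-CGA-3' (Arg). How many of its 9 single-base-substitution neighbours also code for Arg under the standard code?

4

Position 1: AGA → 1 synonymous.
Position 2: none → 0 synonymous.
Position 3: CGT, CGC, CGG → 3 synonymous.
Total: 1 + 0 + 3 = 4.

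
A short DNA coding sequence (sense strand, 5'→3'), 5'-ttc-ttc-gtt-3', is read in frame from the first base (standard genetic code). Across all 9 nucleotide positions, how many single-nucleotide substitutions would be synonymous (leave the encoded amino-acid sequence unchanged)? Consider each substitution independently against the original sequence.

5

Codon 1 (TTC, Phe): 1 synonymous substitution.
Codon 2 (TTC, Phe): 1 synonymous substitution.
Codon 3 (GTT, Val): 3 synonymous substitutions.
Total: 1 + 1 + 3 = 5.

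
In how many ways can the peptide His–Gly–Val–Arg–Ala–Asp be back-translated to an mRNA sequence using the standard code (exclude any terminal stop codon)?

1536

His: 2 codons.
Gly: 4 codons.
Val: 4 codons.
Arg: 6 codons.
Ala: 4 codons.
Asp: 2 codons.
2 × 4 × 4 × 6 × 4 × 2 = 1536.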